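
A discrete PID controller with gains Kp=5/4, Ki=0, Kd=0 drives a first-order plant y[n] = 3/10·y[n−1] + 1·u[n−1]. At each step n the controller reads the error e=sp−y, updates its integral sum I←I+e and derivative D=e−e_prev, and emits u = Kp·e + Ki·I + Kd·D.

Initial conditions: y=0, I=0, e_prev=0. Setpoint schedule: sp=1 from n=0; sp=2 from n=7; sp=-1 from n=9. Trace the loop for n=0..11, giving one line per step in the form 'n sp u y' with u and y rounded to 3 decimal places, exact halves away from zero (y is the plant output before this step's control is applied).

0 1 1.250 0.000
1 1 -0.313 1.250
2 1 1.172 0.063
3 1 -0.238 1.191
4 1 1.101 0.119
5 1 -0.171 1.137
6 1 1.038 0.170
7 2 1.139 1.089
8 2 0.668 1.466
9 -1 -2.634 1.108
10 -1 1.628 -2.302
11 -1 -2.421 0.937

(exact arithmetic carried between steps; '≈' marks a value shown rounded to 6 d.p. or computed from one; I and e_prev carry over from the previous line; the table rounds u and y to 3 d.p., halves away from zero)
n=0: y=0, sp=1, e=sp−y=1; I=1, D=e−e_prev=1; u=5/4·1+0·1+0·1=1.25; next y=3/10·0+1·1.25=1.25
n=1: y=1.25, sp=1, e=sp−y=-0.25; I=0.75, D=e−e_prev=-1.25; u=5/4·(-0.25)+0·0.75+0·(-1.25)=-0.3125; next y=3/10·1.25+1·(-0.3125)=0.0625
n=2: y=0.0625, sp=1, e=sp−y=0.9375; I=1.6875, D=e−e_prev=1.1875; u=5/4·0.9375+0·1.6875+0·1.1875=1.171875; next y=3/10·0.0625+1·1.171875=1.190625
n=3: y=1.190625, sp=1, e=sp−y=-0.190625; I=1.496875, D=e−e_prev=-1.128125; u=5/4·(-0.190625)+0·1.496875+0·(-1.128125)≈-0.238281; next y=3/10·1.190625+1·(-0.238281)≈0.118906
n=4: y≈0.118906, sp=1, e=sp−y≈0.881094; I≈2.377969, D=e−e_prev≈1.071719; u=5/4·0.881094+0·2.377969+0·1.071719≈1.101367; next y=3/10·0.118906+1·1.101367≈1.137039
n=5: y≈1.137039, sp=1, e=sp−y≈-0.137039; I≈2.240930, D=e−e_prev≈-1.018133; u=5/4·(-0.137039)+0·2.240930+0·(-1.018133)≈-0.171299; next y=3/10·1.137039+1·(-0.171299)≈0.169813
n=6: y≈0.169813, sp=1, e=sp−y≈0.830187; I≈3.071117, D=e−e_prev≈0.967226; u=5/4·0.830187+0·3.071117+0·0.967226≈1.037734; next y=3/10·0.169813+1·1.037734≈1.088678
n=7: y≈1.088678, sp=2, e=sp−y≈0.911322; I≈3.982439, D=e−e_prev≈0.081135; u=5/4·0.911322+0·3.982439+0·0.081135≈1.139153; next y=3/10·1.088678+1·1.139153≈1.465756
n=8: y≈1.465756, sp=2, e=sp−y≈0.534244; I≈4.516683, D=e−e_prev≈-0.377078; u=5/4·0.534244+0·4.516683+0·(-0.377078)≈0.667805; next y=3/10·1.465756+1·0.667805≈1.107532
n=9: y≈1.107532, sp=-1, e=sp−y≈-2.107532; I≈2.409151, D=e−e_prev≈-2.641776; u=5/4·(-2.107532)+0·2.409151+0·(-2.641776)≈-2.634415; next y=3/10·1.107532+1·(-2.634415)≈-2.302155
n=10: y≈-2.302155, sp=-1, e=sp−y≈1.302155; I≈3.711306, D=e−e_prev≈3.409687; u=5/4·1.302155+0·3.711306+0·3.409687≈1.627694; next y=3/10·(-2.302155)+1·1.627694≈0.937047
n=11: y≈0.937047, sp=-1, e=sp−y≈-1.937047; I≈1.774259, D=e−e_prev≈-3.239202; u=5/4·(-1.937047)+0·1.774259+0·(-3.239202)≈-2.421309; next y=3/10·0.937047+1·(-2.421309)≈-2.140195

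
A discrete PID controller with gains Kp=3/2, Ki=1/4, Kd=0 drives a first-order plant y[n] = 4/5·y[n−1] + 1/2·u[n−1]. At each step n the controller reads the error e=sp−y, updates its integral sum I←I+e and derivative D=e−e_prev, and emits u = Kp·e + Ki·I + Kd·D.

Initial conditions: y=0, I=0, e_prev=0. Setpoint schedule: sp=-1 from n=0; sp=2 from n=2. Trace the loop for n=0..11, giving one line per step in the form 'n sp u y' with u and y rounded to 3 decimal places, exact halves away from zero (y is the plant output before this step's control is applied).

(exact arithmetic carried between steps; '≈' marks a value shown rounded to 6 d.p. or computed from one; I and e_prev carry over from the previous line; the table rounds u and y to 3 d.p., halves away from zero)
n=0: y=0, sp=-1, e=sp−y=-1; I=-1, D=e−e_prev=-1; u=3/2·(-1)+1/4·(-1)+0·(-1)=-1.75; next y=4/5·0+1/2·(-1.75)=-0.875
n=1: y=-0.875, sp=-1, e=sp−y=-0.125; I=-1.125, D=e−e_prev=0.875; u=3/2·(-0.125)+1/4·(-1.125)+0·0.875=-0.46875; next y=4/5·(-0.875)+1/2·(-0.46875)=-0.934375
n=2: y=-0.934375, sp=2, e=sp−y=2.934375; I=1.809375, D=e−e_prev=3.059375; u=3/2·2.934375+1/4·1.809375+0·3.059375≈4.853906; next y=4/5·(-0.934375)+1/2·4.853906≈1.679453
n=3: y≈1.679453, sp=2, e=sp−y≈0.320547; I≈2.129922, D=e−e_prev≈-2.613828; u=3/2·0.320547+1/4·2.129922+0·(-2.613828)≈1.013301; next y=4/5·1.679453+1/2·1.013301≈1.850213
n=4: y≈1.850213, sp=2, e=sp−y≈0.149787; I≈2.279709, D=e−e_prev≈-0.170760; u=3/2·0.149787+1/4·2.279709+0·(-0.170760)≈0.794608; next y=4/5·1.850213+1/2·0.794608≈1.877474
n=5: y≈1.877474, sp=2, e=sp−y≈0.122526; I≈2.402235, D=e−e_prev≈-0.027261; u=3/2·0.122526+1/4·2.402235+0·(-0.027261)≈0.784347; next y=4/5·1.877474+1/2·0.784347≈1.894153
n=6: y≈1.894153, sp=2, e=sp−y≈0.105847; I≈2.508082, D=e−e_prev≈-0.016679; u=3/2·0.105847+1/4·2.508082+0·(-0.016679)≈0.785791; next y=4/5·1.894153+1/2·0.785791≈1.908218
n=7: y≈1.908218, sp=2, e=sp−y≈0.091782; I≈2.599864, D=e−e_prev≈-0.014065; u=3/2·0.091782+1/4·2.599864+0·(-0.014065)≈0.787639; next y=4/5·1.908218+1/2·0.787639≈1.920394
n=8: y≈1.920394, sp=2, e=sp−y≈0.079606; I≈2.679470, D=e−e_prev≈-0.012176; u=3/2·0.079606+1/4·2.679470+0·(-0.012176)≈0.789277; next y=4/5·1.920394+1/2·0.789277≈1.930953
n=9: y≈1.930953, sp=2, e=sp−y≈0.069047; I≈2.748516, D=e−e_prev≈-0.010560; u=3/2·0.069047+1/4·2.748516+0·(-0.010560)≈0.790699; next y=4/5·1.930953+1/2·0.790699≈1.940112
n=10: y≈1.940112, sp=2, e=sp−y≈0.059888; I≈2.808404, D=e−e_prev≈-0.009159; u=3/2·0.059888+1/4·2.808404+0·(-0.009159)≈0.791933; next y=4/5·1.940112+1/2·0.791933≈1.948056
n=11: y≈1.948056, sp=2, e=sp−y≈0.051944; I≈2.860348, D=e−e_prev≈-0.007944; u=3/2·0.051944+1/4·2.860348+0·(-0.007944)≈0.793003; next y=4/5·1.948056+1/2·0.793003≈1.954946

0 -1 -1.750 0.000
1 -1 -0.469 -0.875
2 2 4.854 -0.934
3 2 1.013 1.679
4 2 0.795 1.850
5 2 0.784 1.877
6 2 0.786 1.894
7 2 0.788 1.908
8 2 0.789 1.920
9 2 0.791 1.931
10 2 0.792 1.940
11 2 0.793 1.948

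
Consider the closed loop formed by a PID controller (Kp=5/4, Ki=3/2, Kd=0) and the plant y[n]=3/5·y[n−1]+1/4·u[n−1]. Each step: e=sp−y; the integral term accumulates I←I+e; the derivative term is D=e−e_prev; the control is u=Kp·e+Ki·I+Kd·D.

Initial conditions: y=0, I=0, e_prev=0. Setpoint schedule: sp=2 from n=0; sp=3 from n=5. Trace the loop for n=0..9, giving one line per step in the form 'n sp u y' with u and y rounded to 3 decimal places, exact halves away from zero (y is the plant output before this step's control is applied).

(exact arithmetic carried between steps; '≈' marks a value shown rounded to 6 d.p. or computed from one; I and e_prev carry over from the previous line; the table rounds u and y to 3 d.p., halves away from zero)
n=0: y=0, sp=2, e=sp−y=2; I=2, D=e−e_prev=2; u=5/4·2+3/2·2+0·2=5.5; next y=3/5·0+1/4·5.5=1.375
n=1: y=1.375, sp=2, e=sp−y=0.625; I=2.625, D=e−e_prev=-1.375; u=5/4·0.625+3/2·2.625+0·(-1.375)=4.71875; next y=3/5·1.375+1/4·4.71875≈2.004688
n=2: y≈2.004688, sp=2, e=sp−y≈-0.004688; I≈2.620313, D=e−e_prev≈-0.629688; u=5/4·(-0.004688)+3/2·2.620313+0·(-0.629688)≈3.924609; next y=3/5·2.004688+1/4·3.924609≈2.183965
n=3: y≈2.183965, sp=2, e=sp−y≈-0.183965; I≈2.436348, D=e−e_prev≈-0.179277; u=5/4·(-0.183965)+3/2·2.436348+0·(-0.179277)≈3.424565; next y=3/5·2.183965+1/4·3.424565≈2.166520
n=4: y≈2.166520, sp=2, e=sp−y≈-0.166520; I≈2.269827, D=e−e_prev≈0.017445; u=5/4·(-0.166520)+3/2·2.269827+0·0.017445≈3.196591; next y=3/5·2.166520+1/4·3.196591≈2.099060
n=5: y≈2.099060, sp=3, e=sp−y≈0.900940; I≈3.170768, D=e−e_prev≈1.067460; u=5/4·0.900940+3/2·3.170768+0·1.067460≈5.882327; next y=3/5·2.099060+1/4·5.882327≈2.730018
n=6: y≈2.730018, sp=3, e=sp−y≈0.269982; I≈3.440750, D=e−e_prev≈-0.630958; u=5/4·0.269982+3/2·3.440750+0·(-0.630958)≈5.498603; next y=3/5·2.730018+1/4·5.498603≈3.012661
n=7: y≈3.012661, sp=3, e=sp−y≈-0.012661; I≈3.428089, D=e−e_prev≈-0.282644; u=5/4·(-0.012661)+3/2·3.428089+0·(-0.282644)≈5.126306; next y=3/5·3.012661+1/4·5.126306≈3.089173
n=8: y≈3.089173, sp=3, e=sp−y≈-0.089173; I≈3.338915, D=e−e_prev≈-0.076512; u=5/4·(-0.089173)+3/2·3.338915+0·(-0.076512)≈4.896906; next y=3/5·3.089173+1/4·4.896906≈3.077731
n=9: y≈3.077731, sp=3, e=sp−y≈-0.077731; I≈3.261185, D=e−e_prev≈0.011443; u=5/4·(-0.077731)+3/2·3.261185+0·0.011443≈4.794614; next y=3/5·3.077731+1/4·4.794614≈3.045292

0 2 5.500 0.000
1 2 4.719 1.375
2 2 3.925 2.005
3 2 3.425 2.184
4 2 3.197 2.167
5 3 5.882 2.099
6 3 5.499 2.730
7 3 5.126 3.013
8 3 4.897 3.089
9 3 4.795 3.078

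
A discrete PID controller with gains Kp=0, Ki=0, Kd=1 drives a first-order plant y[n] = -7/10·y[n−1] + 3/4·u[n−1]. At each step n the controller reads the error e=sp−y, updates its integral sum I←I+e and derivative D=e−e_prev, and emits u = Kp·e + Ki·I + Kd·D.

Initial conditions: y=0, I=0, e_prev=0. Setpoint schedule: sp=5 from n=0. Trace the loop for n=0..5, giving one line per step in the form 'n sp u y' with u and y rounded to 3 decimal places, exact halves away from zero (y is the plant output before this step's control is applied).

(exact arithmetic carried between steps; '≈' marks a value shown rounded to 6 d.p. or computed from one; I and e_prev carry over from the previous line; the table rounds u and y to 3 d.p., halves away from zero)
n=0: y=0, sp=5, e=sp−y=5; I=5, D=e−e_prev=5; u=0·5+0·5+1·5=5; next y=-7/10·0+3/4·5=3.75
n=1: y=3.75, sp=5, e=sp−y=1.25; I=6.25, D=e−e_prev=-3.75; u=0·1.25+0·6.25+1·(-3.75)=-3.75; next y=-7/10·3.75+3/4·(-3.75)=-5.4375
n=2: y=-5.4375, sp=5, e=sp−y=10.4375; I=16.6875, D=e−e_prev=9.1875; u=0·10.4375+0·16.6875+1·9.1875=9.1875; next y=-7/10·(-5.4375)+3/4·9.1875=10.696875
n=3: y=10.696875, sp=5, e=sp−y=-5.696875; I=10.990625, D=e−e_prev=-16.134375; u=0·(-5.696875)+0·10.990625+1·(-16.134375)=-16.134375; next y=-7/10·10.696875+3/4·(-16.134375)≈-19.588594
n=4: y≈-19.588594, sp=5, e=sp−y≈24.588594; I≈35.579219, D=e−e_prev≈30.285469; u=0·24.588594+0·35.579219+1·30.285469≈30.285469; next y=-7/10·(-19.588594)+3/4·30.285469≈36.426117
n=5: y≈36.426117, sp=5, e=sp−y≈-31.426117; I≈4.153102, D=e−e_prev≈-56.014711; u=0·(-31.426117)+0·4.153102+1·(-56.014711)≈-56.014711; next y=-7/10·36.426117+3/4·(-56.014711)≈-67.509315

0 5 5.000 0.000
1 5 -3.750 3.750
2 5 9.188 -5.438
3 5 -16.134 10.697
4 5 30.285 -19.589
5 5 -56.015 36.426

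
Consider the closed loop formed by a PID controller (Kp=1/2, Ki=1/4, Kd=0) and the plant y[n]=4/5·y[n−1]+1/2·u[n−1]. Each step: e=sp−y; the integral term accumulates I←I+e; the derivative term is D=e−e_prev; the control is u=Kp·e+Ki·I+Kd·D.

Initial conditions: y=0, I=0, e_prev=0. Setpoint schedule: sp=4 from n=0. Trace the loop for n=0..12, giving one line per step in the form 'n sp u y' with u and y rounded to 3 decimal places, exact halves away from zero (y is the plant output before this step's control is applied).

(exact arithmetic carried between steps; '≈' marks a value shown rounded to 6 d.p. or computed from one; I and e_prev carry over from the previous line; the table rounds u and y to 3 d.p., halves away from zero)
n=0: y=0, sp=4, e=sp−y=4; I=4, D=e−e_prev=4; u=1/2·4+1/4·4+0·4=3; next y=4/5·0+1/2·3=1.5
n=1: y=1.5, sp=4, e=sp−y=2.5; I=6.5, D=e−e_prev=-1.5; u=1/2·2.5+1/4·6.5+0·(-1.5)=2.875; next y=4/5·1.5+1/2·2.875=2.6375
n=2: y=2.6375, sp=4, e=sp−y=1.3625; I=7.8625, D=e−e_prev=-1.1375; u=1/2·1.3625+1/4·7.8625+0·(-1.1375)=2.646875; next y=4/5·2.6375+1/2·2.646875≈3.433438
n=3: y≈3.433438, sp=4, e=sp−y≈0.566563; I≈8.429063, D=e−e_prev≈-0.795938; u=1/2·0.566563+1/4·8.429063+0·(-0.795938)≈2.390547; next y=4/5·3.433438+1/2·2.390547≈3.942023
n=4: y≈3.942023, sp=4, e=sp−y≈0.057977; I≈8.487039, D=e−e_prev≈-0.508586; u=1/2·0.057977+1/4·8.487039+0·(-0.508586)≈2.150748; next y=4/5·3.942023+1/2·2.150748≈4.228993
n=5: y≈4.228993, sp=4, e=sp−y≈-0.228993; I≈8.258046, D=e−e_prev≈-0.286969; u=1/2·(-0.228993)+1/4·8.258046+0·(-0.286969)≈1.950015; next y=4/5·4.228993+1/2·1.950015≈4.358202
n=6: y≈4.358202, sp=4, e=sp−y≈-0.358202; I≈7.899844, D=e−e_prev≈-0.129209; u=1/2·(-0.358202)+1/4·7.899844+0·(-0.129209)≈1.795860; next y=4/5·4.358202+1/2·1.795860≈4.384492
n=7: y≈4.384492, sp=4, e=sp−y≈-0.384492; I≈7.515353, D=e−e_prev≈-0.026290; u=1/2·(-0.384492)+1/4·7.515353+0·(-0.026290)≈1.686592; next y=4/5·4.384492+1/2·1.686592≈4.350889
n=8: y≈4.350889, sp=4, e=sp−y≈-0.350889; I≈7.164463, D=e−e_prev≈0.033602; u=1/2·(-0.350889)+1/4·7.164463+0·0.033602≈1.615671; next y=4/5·4.350889+1/2·1.615671≈4.288547
n=9: y≈4.288547, sp=4, e=sp−y≈-0.288547; I≈6.875916, D=e−e_prev≈0.062342; u=1/2·(-0.288547)+1/4·6.875916+0·0.062342≈1.574706; next y=4/5·4.288547+1/2·1.574706≈4.218190
n=10: y≈4.218190, sp=4, e=sp−y≈-0.218190; I≈6.657726, D=e−e_prev≈0.070357; u=1/2·(-0.218190)+1/4·6.657726+0·0.070357≈1.555336; next y=4/5·4.218190+1/2·1.555336≈4.152220
n=11: y≈4.152220, sp=4, e=sp−y≈-0.152220; I≈6.505505, D=e−e_prev≈0.065970; u=1/2·(-0.152220)+1/4·6.505505+0·0.065970≈1.550266; next y=4/5·4.152220+1/2·1.550266≈4.096909
n=12: y≈4.096909, sp=4, e=sp−y≈-0.096909; I≈6.408596, D=e−e_prev≈0.055311; u=1/2·(-0.096909)+1/4·6.408596+0·0.055311≈1.553694; next y=4/5·4.096909+1/2·1.553694≈4.054375

0 4 3.000 0.000
1 4 2.875 1.500
2 4 2.647 2.638
3 4 2.391 3.433
4 4 2.151 3.942
5 4 1.950 4.229
6 4 1.796 4.358
7 4 1.687 4.384
8 4 1.616 4.351
9 4 1.575 4.289
10 4 1.555 4.218
11 4 1.550 4.152
12 4 1.554 4.097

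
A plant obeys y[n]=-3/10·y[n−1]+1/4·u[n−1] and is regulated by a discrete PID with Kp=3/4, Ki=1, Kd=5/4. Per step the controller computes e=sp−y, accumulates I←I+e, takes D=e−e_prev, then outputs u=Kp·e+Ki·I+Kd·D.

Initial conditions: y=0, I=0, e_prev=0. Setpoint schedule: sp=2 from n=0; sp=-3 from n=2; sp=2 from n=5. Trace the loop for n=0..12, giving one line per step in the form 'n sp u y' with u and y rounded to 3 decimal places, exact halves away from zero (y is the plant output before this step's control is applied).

0 2 6.000 0.000
1 2 1.000 1.500
2 -3 -6.525 -0.200
3 -3 -1.086 -1.571
4 -3 -9.542 0.200
5 2 12.408 -2.446
6 2 -11.547 3.836
7 2 18.088 -4.037
8 2 -15.027 5.733
9 2 27.082 -5.477
10 2 -21.125 8.414
11 2 38.482 -7.805
12 2 -31.289 11.962

(exact arithmetic carried between steps; '≈' marks a value shown rounded to 6 d.p. or computed from one; I and e_prev carry over from the previous line; the table rounds u and y to 3 d.p., halves away from zero)
n=0: y=0, sp=2, e=sp−y=2; I=2, D=e−e_prev=2; u=3/4·2+1·2+5/4·2=6; next y=-3/10·0+1/4·6=1.5
n=1: y=1.5, sp=2, e=sp−y=0.5; I=2.5, D=e−e_prev=-1.5; u=3/4·0.5+1·2.5+5/4·(-1.5)=1; next y=-3/10·1.5+1/4·1=-0.2
n=2: y=-0.2, sp=-3, e=sp−y=-2.8; I=-0.3, D=e−e_prev=-3.3; u=3/4·(-2.8)+1·(-0.3)+5/4·(-3.3)=-6.525; next y=-3/10·(-0.2)+1/4·(-6.525)=-1.57125
n=3: y=-1.57125, sp=-3, e=sp−y=-1.42875; I=-1.72875, D=e−e_prev=1.37125; u=3/4·(-1.42875)+1·(-1.72875)+5/4·1.37125=-1.08625; next y=-3/10·(-1.57125)+1/4·(-1.08625)≈0.199813
n=4: y≈0.199813, sp=-3, e=sp−y≈-3.199813; I≈-4.928563, D=e−e_prev≈-1.771063; u=3/4·(-3.199813)+1·(-4.928563)+5/4·(-1.771063)≈-9.54225; next y=-3/10·0.199813+1/4·(-9.54225)≈-2.445506
n=5: y≈-2.445506, sp=2, e=sp−y≈4.445506; I≈-0.483056, D=e−e_prev≈7.645319; u=3/4·4.445506+1·(-0.483056)+5/4·7.645319≈12.407722; next y=-3/10·(-2.445506)+1/4·12.407722≈3.835582
n=6: y≈3.835582, sp=2, e=sp−y≈-1.835582; I≈-2.318639, D=e−e_prev≈-6.281089; u=3/4·(-1.835582)+1·(-2.318639)+5/4·(-6.281089)≈-11.546686; next y=-3/10·3.835582+1/4·(-11.546686)≈-4.037346
n=7: y≈-4.037346, sp=2, e=sp−y≈6.037346; I≈3.718708, D=e−e_prev≈7.872929; u=3/4·6.037346+1·3.718708+5/4·7.872929≈18.087878; next y=-3/10·(-4.037346)+1/4·18.087878≈5.733173
n=8: y≈5.733173, sp=2, e=sp−y≈-3.733173; I≈-0.014466, D=e−e_prev≈-9.770520; u=3/4·(-3.733173)+1·(-0.014466)+5/4·(-9.770520)≈-15.027495; next y=-3/10·5.733173+1/4·(-15.027495)≈-5.476826
n=9: y≈-5.476826, sp=2, e=sp−y≈7.476826; I≈7.462360, D=e−e_prev≈11.209999; u=3/4·7.476826+1·7.462360+5/4·11.209999≈27.082478; next y=-3/10·(-5.476826)+1/4·27.082478≈8.413667
n=10: y≈8.413667, sp=2, e=sp−y≈-6.413667; I≈1.048693, D=e−e_prev≈-13.890493; u=3/4·(-6.413667)+1·1.048693+5/4·(-13.890493)≈-21.124674; next y=-3/10·8.413667+1/4·(-21.124674)≈-7.805269
n=11: y≈-7.805269, sp=2, e=sp−y≈9.805269; I≈10.853962, D=e−e_prev≈16.218936; u=3/4·9.805269+1·10.853962+5/4·16.218936≈38.481583; next y=-3/10·(-7.805269)+1/4·38.481583≈11.961976
n=12: y≈11.961976, sp=2, e=sp−y≈-9.961976; I≈0.891985, D=e−e_prev≈-19.767245; u=3/4·(-9.961976)+1·0.891985+5/4·(-19.767245)≈-31.288554; next y=-3/10·11.961976+1/4·(-31.288554)≈-11.410731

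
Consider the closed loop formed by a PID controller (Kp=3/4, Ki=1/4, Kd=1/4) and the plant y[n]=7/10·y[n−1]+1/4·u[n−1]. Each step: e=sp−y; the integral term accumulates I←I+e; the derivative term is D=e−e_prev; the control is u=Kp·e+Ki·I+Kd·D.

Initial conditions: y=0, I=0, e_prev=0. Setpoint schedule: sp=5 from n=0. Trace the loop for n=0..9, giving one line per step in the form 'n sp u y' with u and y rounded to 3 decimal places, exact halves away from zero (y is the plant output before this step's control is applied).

0 5 6.250 0.000
1 5 4.297 1.563
2 5 4.790 2.168
3 5 4.966 2.715
4 5 5.140 3.142
5 5 5.283 3.484
6 5 5.403 3.760
7 5 5.504 3.983
8 5 5.587 4.164
9 5 5.657 4.311

(exact arithmetic carried between steps; '≈' marks a value shown rounded to 6 d.p. or computed from one; I and e_prev carry over from the previous line; the table rounds u and y to 3 d.p., halves away from zero)
n=0: y=0, sp=5, e=sp−y=5; I=5, D=e−e_prev=5; u=3/4·5+1/4·5+1/4·5=6.25; next y=7/10·0+1/4·6.25=1.5625
n=1: y=1.5625, sp=5, e=sp−y=3.4375; I=8.4375, D=e−e_prev=-1.5625; u=3/4·3.4375+1/4·8.4375+1/4·(-1.5625)=4.296875; next y=7/10·1.5625+1/4·4.296875≈2.167969
n=2: y≈2.167969, sp=5, e=sp−y≈2.832031; I≈11.269531, D=e−e_prev≈-0.605469; u=3/4·2.832031+1/4·11.269531+1/4·(-0.605469)≈4.790039; next y=7/10·2.167969+1/4·4.790039≈2.715088
n=3: y≈2.715088, sp=5, e=sp−y≈2.284912; I≈13.554443, D=e−e_prev≈-0.547119; u=3/4·2.284912+1/4·13.554443+1/4·(-0.547119)≈4.965515; next y=7/10·2.715088+1/4·4.965515≈3.141940
n=4: y≈3.141940, sp=5, e=sp−y≈1.858060; I≈15.412503, D=e−e_prev≈-0.426852; u=3/4·1.858060+1/4·15.412503+1/4·(-0.426852)≈5.139957; next y=7/10·3.141940+1/4·5.139957≈3.484348
n=5: y≈3.484348, sp=5, e=sp−y≈1.515652; I≈16.928155, D=e−e_prev≈-0.342407; u=3/4·1.515652+1/4·16.928155+1/4·(-0.342407)≈5.283176; next y=7/10·3.484348+1/4·5.283176≈3.759837
n=6: y≈3.759837, sp=5, e=sp−y≈1.240163; I≈18.168318, D=e−e_prev≈-0.275490; u=3/4·1.240163+1/4·18.168318+1/4·(-0.275490)≈5.403329; next y=7/10·3.759837+1/4·5.403329≈3.982718
n=7: y≈3.982718, sp=5, e=sp−y≈1.017282; I≈19.185600, D=e−e_prev≈-0.222881; u=3/4·1.017282+1/4·19.185600+1/4·(-0.222881)≈5.503641; next y=7/10·3.982718+1/4·5.503641≈4.163813
n=8: y≈4.163813, sp=5, e=sp−y≈0.836187; I≈20.021787, D=e−e_prev≈-0.181095; u=3/4·0.836187+1/4·20.021787+1/4·(-0.181095)≈5.587313; next y=7/10·4.163813+1/4·5.587313≈4.311497
n=9: y≈4.311497, sp=5, e=sp−y≈0.688503; I≈20.710289, D=e−e_prev≈-0.147684; u=3/4·0.688503+1/4·20.710289+1/4·(-0.147684)≈5.657028; next y=7/10·4.311497+1/4·5.657028≈4.432305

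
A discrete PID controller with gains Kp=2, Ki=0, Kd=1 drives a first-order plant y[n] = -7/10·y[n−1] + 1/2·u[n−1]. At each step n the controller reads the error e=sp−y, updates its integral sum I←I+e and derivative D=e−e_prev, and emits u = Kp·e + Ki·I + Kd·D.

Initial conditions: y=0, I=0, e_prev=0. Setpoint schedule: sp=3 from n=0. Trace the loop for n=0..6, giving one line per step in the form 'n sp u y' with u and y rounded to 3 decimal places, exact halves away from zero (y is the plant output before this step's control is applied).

(exact arithmetic carried between steps; '≈' marks a value shown rounded to 6 d.p. or computed from one; I and e_prev carry over from the previous line; the table rounds u and y to 3 d.p., halves away from zero)
n=0: y=0, sp=3, e=sp−y=3; I=3, D=e−e_prev=3; u=2·3+0·3+1·3=9; next y=-7/10·0+1/2·9=4.5
n=1: y=4.5, sp=3, e=sp−y=-1.5; I=1.5, D=e−e_prev=-4.5; u=2·(-1.5)+0·1.5+1·(-4.5)=-7.5; next y=-7/10·4.5+1/2·(-7.5)=-6.9
n=2: y=-6.9, sp=3, e=sp−y=9.9; I=11.4, D=e−e_prev=11.4; u=2·9.9+0·11.4+1·11.4=31.2; next y=-7/10·(-6.9)+1/2·31.2=20.43
n=3: y=20.43, sp=3, e=sp−y=-17.43; I=-6.03, D=e−e_prev=-27.33; u=2·(-17.43)+0·(-6.03)+1·(-27.33)=-62.19; next y=-7/10·20.43+1/2·(-62.19)=-45.396
n=4: y=-45.396, sp=3, e=sp−y=48.396; I=42.366, D=e−e_prev=65.826; u=2·48.396+0·42.366+1·65.826=162.618; next y=-7/10·(-45.396)+1/2·162.618=113.0862
n=5: y=113.0862, sp=3, e=sp−y=-110.0862; I=-67.7202, D=e−e_prev=-158.4822; u=2·(-110.0862)+0·(-67.7202)+1·(-158.4822)=-378.6546; next y=-7/10·113.0862+1/2·(-378.6546)=-268.48764
n=6: y=-268.48764, sp=3, e=sp−y=271.48764; I=203.76744, D=e−e_prev=381.57384; u=2·271.48764+0·203.76744+1·381.57384=924.54912; next y=-7/10·(-268.48764)+1/2·924.54912=650.215908

0 3 9.000 0.000
1 3 -7.500 4.500
2 3 31.200 -6.900
3 3 -62.190 20.430
4 3 162.618 -45.396
5 3 -378.655 113.086
6 3 924.549 -268.488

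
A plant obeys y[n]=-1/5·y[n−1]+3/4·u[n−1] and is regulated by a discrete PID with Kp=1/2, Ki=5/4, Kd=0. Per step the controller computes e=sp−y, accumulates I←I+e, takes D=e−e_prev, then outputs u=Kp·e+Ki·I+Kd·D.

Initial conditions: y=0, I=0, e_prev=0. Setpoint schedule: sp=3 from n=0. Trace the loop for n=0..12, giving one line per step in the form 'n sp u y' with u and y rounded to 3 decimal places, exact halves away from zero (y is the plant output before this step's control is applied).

(exact arithmetic carried between steps; '≈' marks a value shown rounded to 6 d.p. or computed from one; I and e_prev carry over from the previous line; the table rounds u and y to 3 d.p., halves away from zero)
n=0: y=0, sp=3, e=sp−y=3; I=3, D=e−e_prev=3; u=1/2·3+5/4·3+0·3=5.25; next y=-1/5·0+3/4·5.25=3.9375
n=1: y=3.9375, sp=3, e=sp−y=-0.9375; I=2.0625, D=e−e_prev=-3.9375; u=1/2·(-0.9375)+5/4·2.0625+0·(-3.9375)=2.109375; next y=-1/5·3.9375+3/4·2.109375≈0.794531
n=2: y≈0.794531, sp=3, e=sp−y≈2.205469; I≈4.267969, D=e−e_prev≈3.142969; u=1/2·2.205469+5/4·4.267969+0·3.142969≈6.437695; next y=-1/5·0.794531+3/4·6.437695≈4.669365
n=3: y≈4.669365, sp=3, e=sp−y≈-1.669365; I≈2.598604, D=e−e_prev≈-3.874834; u=1/2·(-1.669365)+5/4·2.598604+0·(-3.874834)≈2.413572; next y=-1/5·4.669365+3/4·2.413572≈0.876306
n=4: y≈0.876306, sp=3, e=sp−y≈2.123694; I≈4.722298, D=e−e_prev≈3.793059; u=1/2·2.123694+5/4·4.722298+0·3.793059≈6.964719; next y=-1/5·0.876306+3/4·6.964719≈5.048278
n=5: y≈5.048278, sp=3, e=sp−y≈-2.048278; I≈2.674019, D=e−e_prev≈-4.171973; u=1/2·(-2.048278)+5/4·2.674019+0·(-4.171973)≈2.318385; next y=-1/5·5.048278+3/4·2.318385≈0.729133
n=6: y≈0.729133, sp=3, e=sp−y≈2.270867; I≈4.944886, D=e−e_prev≈4.319145; u=1/2·2.270867+5/4·4.944886+0·4.319145≈7.316541; next y=-1/5·0.729133+3/4·7.316541≈5.341579
n=7: y≈5.341579, sp=3, e=sp−y≈-2.341579; I≈2.603307, D=e−e_prev≈-4.612446; u=1/2·(-2.341579)+5/4·2.603307+0·(-4.612446)≈2.083344; next y=-1/5·5.341579+3/4·2.083344≈0.494192
n=8: y≈0.494192, sp=3, e=sp−y≈2.505808; I≈5.109115, D=e−e_prev≈4.847387; u=1/2·2.505808+5/4·5.109115+0·4.847387≈7.639297; next y=-1/5·0.494192+3/4·7.639297≈5.630635
n=9: y≈5.630635, sp=3, e=sp−y≈-2.630635; I≈2.478480, D=e−e_prev≈-5.136442; u=1/2·(-2.630635)+5/4·2.478480+0·(-5.136442)≈1.782783; next y=-1/5·5.630635+3/4·1.782783≈0.210960
n=10: y≈0.210960, sp=3, e=sp−y≈2.789040; I≈5.267520, D=e−e_prev≈5.419674; u=1/2·2.789040+5/4·5.267520+0·5.419674≈7.978920; next y=-1/5·0.210960+3/4·7.978920≈5.941998
n=11: y≈5.941998, sp=3, e=sp−y≈-2.941998; I≈2.325522, D=e−e_prev≈-5.731037; u=1/2·(-2.941998)+5/4·2.325522+0·(-5.731037)≈1.435904; next y=-1/5·5.941998+3/4·1.435904≈-0.111472
n=12: y≈-0.111472, sp=3, e=sp−y≈3.111472; I≈5.436994, D=e−e_prev≈6.053469; u=1/2·3.111472+5/4·5.436994+0·6.053469≈8.351978; next y=-1/5·(-0.111472)+3/4·8.351978≈6.286278

0 3 5.250 0.000
1 3 2.109 3.938
2 3 6.438 0.795
3 3 2.414 4.669
4 3 6.965 0.876
5 3 2.318 5.048
6 3 7.317 0.729
7 3 2.083 5.342
8 3 7.639 0.494
9 3 1.783 5.631
10 3 7.979 0.211
11 3 1.436 5.942
12 3 8.352 -0.111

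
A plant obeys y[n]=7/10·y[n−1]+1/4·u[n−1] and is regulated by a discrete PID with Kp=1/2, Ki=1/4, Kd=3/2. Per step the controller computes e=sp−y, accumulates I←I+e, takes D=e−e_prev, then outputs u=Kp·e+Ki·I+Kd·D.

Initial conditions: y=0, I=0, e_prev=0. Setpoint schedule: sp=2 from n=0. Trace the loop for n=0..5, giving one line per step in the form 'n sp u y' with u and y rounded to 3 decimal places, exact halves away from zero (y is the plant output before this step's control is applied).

(exact arithmetic carried between steps; '≈' marks a value shown rounded to 6 d.p. or computed from one; I and e_prev carry over from the previous line; the table rounds u and y to 3 d.p., halves away from zero)
n=0: y=0, sp=2, e=sp−y=2; I=2, D=e−e_prev=2; u=1/2·2+1/4·2+3/2·2=4.5; next y=7/10·0+1/4·4.5=1.125
n=1: y=1.125, sp=2, e=sp−y=0.875; I=2.875, D=e−e_prev=-1.125; u=1/2·0.875+1/4·2.875+3/2·(-1.125)=-0.53125; next y=7/10·1.125+1/4·(-0.53125)≈0.654688
n=2: y≈0.654688, sp=2, e=sp−y≈1.345313; I≈4.220313, D=e−e_prev≈0.470313; u=1/2·1.345313+1/4·4.220313+3/2·0.470313≈2.433203; next y=7/10·0.654688+1/4·2.433203≈1.066582
n=3: y≈1.066582, sp=2, e=sp−y≈0.933418; I≈5.153730, D=e−e_prev≈-0.411895; u=1/2·0.933418+1/4·5.153730+3/2·(-0.411895)≈1.137300; next y=7/10·1.066582+1/4·1.137300≈1.030932
n=4: y≈1.030932, sp=2, e=sp−y≈0.969068; I≈6.122798, D=e−e_prev≈0.035650; u=1/2·0.969068+1/4·6.122798+3/2·0.035650≈2.068708; next y=7/10·1.030932+1/4·2.068708≈1.238830
n=5: y≈1.238830, sp=2, e=sp−y≈0.761170; I≈6.883968, D=e−e_prev≈-0.207897; u=1/2·0.761170+1/4·6.883968+3/2·(-0.207897)≈1.789731; next y=7/10·1.238830+1/4·1.789731≈1.314614

0 2 4.500 0.000
1 2 -0.531 1.125
2 2 2.433 0.655
3 2 1.137 1.067
4 2 2.069 1.031
5 2 1.790 1.239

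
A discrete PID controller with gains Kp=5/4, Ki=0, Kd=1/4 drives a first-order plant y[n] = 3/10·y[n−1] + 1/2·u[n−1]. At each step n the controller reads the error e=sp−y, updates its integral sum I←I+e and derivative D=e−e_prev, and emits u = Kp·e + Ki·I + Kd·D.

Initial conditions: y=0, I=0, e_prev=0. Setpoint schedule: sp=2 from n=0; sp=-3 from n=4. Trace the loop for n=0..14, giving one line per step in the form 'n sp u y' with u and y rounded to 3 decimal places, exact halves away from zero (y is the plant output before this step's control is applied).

0 2 3.000 0.000
1 2 0.250 1.500
2 2 2.013 0.575
3 2 0.876 1.179
4 -3 -5.892 0.791
5 -3 0.511 -2.709
6 -3 -3.592 -0.557
7 -3 -0.945 -1.963
8 -3 -2.649 -1.061
9 -3 -1.551 -1.643
10 -3 -2.258 -1.268
11 -3 -1.803 -1.510
12 -3 -2.096 -1.354
13 -3 -1.907 -1.454
14 -3 -2.029 -1.390

(exact arithmetic carried between steps; '≈' marks a value shown rounded to 6 d.p. or computed from one; I and e_prev carry over from the previous line; the table rounds u and y to 3 d.p., halves away from zero)
n=0: y=0, sp=2, e=sp−y=2; I=2, D=e−e_prev=2; u=5/4·2+0·2+1/4·2=3; next y=3/10·0+1/2·3=1.5
n=1: y=1.5, sp=2, e=sp−y=0.5; I=2.5, D=e−e_prev=-1.5; u=5/4·0.5+0·2.5+1/4·(-1.5)=0.25; next y=3/10·1.5+1/2·0.25=0.575
n=2: y=0.575, sp=2, e=sp−y=1.425; I=3.925, D=e−e_prev=0.925; u=5/4·1.425+0·3.925+1/4·0.925=2.0125; next y=3/10·0.575+1/2·2.0125=1.17875
n=3: y=1.17875, sp=2, e=sp−y=0.82125; I=4.74625, D=e−e_prev=-0.60375; u=5/4·0.82125+0·4.74625+1/4·(-0.60375)=0.875625; next y=3/10·1.17875+1/2·0.875625≈0.791438
n=4: y≈0.791438, sp=-3, e=sp−y≈-3.791438; I≈0.954813, D=e−e_prev≈-4.612688; u=5/4·(-3.791438)+0·0.954813+1/4·(-4.612688)≈-5.892469; next y=3/10·0.791438+1/2·(-5.892469)≈-2.708803
n=5: y≈-2.708803, sp=-3, e=sp−y≈-0.291197; I≈0.663616, D=e−e_prev≈3.500241; u=5/4·(-0.291197)+0·0.663616+1/4·3.500241≈0.511064; next y=3/10·(-2.708803)+1/2·0.511064≈-0.557109
n=6: y≈-0.557109, sp=-3, e=sp−y≈-2.442891; I≈-1.779275, D=e−e_prev≈-2.151694; u=5/4·(-2.442891)+0·(-1.779275)+1/4·(-2.151694)≈-3.591537; next y=3/10·(-0.557109)+1/2·(-3.591537)≈-1.962901
n=7: y≈-1.962901, sp=-3, e=sp−y≈-1.037099; I≈-2.816374, D=e−e_prev≈1.405792; u=5/4·(-1.037099)+0·(-2.816374)+1/4·1.405792≈-0.944925; next y=3/10·(-1.962901)+1/2·(-0.944925)≈-1.061333
n=8: y≈-1.061333, sp=-3, e=sp−y≈-1.938667; I≈-4.755041, D=e−e_prev≈-0.901568; u=5/4·(-1.938667)+0·(-4.755041)+1/4·(-0.901568)≈-2.648726; next y=3/10·(-1.061333)+1/2·(-2.648726)≈-1.642763
n=9: y≈-1.642763, sp=-3, e=sp−y≈-1.357237; I≈-6.112278, D=e−e_prev≈0.581430; u=5/4·(-1.357237)+0·(-6.112278)+1/4·0.581430≈-1.551189; next y=3/10·(-1.642763)+1/2·(-1.551189)≈-1.268423
n=10: y≈-1.268423, sp=-3, e=sp−y≈-1.731577; I≈-7.843855, D=e−e_prev≈-0.374339; u=5/4·(-1.731577)+0·(-7.843855)+1/4·(-0.374339)≈-2.258056; next y=3/10·(-1.268423)+1/2·(-2.258056)≈-1.509555
n=11: y≈-1.509555, sp=-3, e=sp−y≈-1.490445; I≈-9.334300, D=e−e_prev≈0.241131; u=5/4·(-1.490445)+0·(-9.334300)+1/4·0.241131≈-1.802774; next y=3/10·(-1.509555)+1/2·(-1.802774)≈-1.354253
n=12: y≈-1.354253, sp=-3, e=sp−y≈-1.645747; I≈-10.980047, D=e−e_prev≈-0.155302; u=5/4·(-1.645747)+0·(-10.980047)+1/4·(-0.155302)≈-2.096009; next y=3/10·(-1.354253)+1/2·(-2.096009)≈-1.454280
n=13: y≈-1.454280, sp=-3, e=sp−y≈-1.545720; I≈-12.525766, D=e−e_prev≈0.100027; u=5/4·(-1.545720)+0·(-12.525766)+1/4·0.100027≈-1.907143; next y=3/10·(-1.454280)+1/2·(-1.907143)≈-1.389855
n=14: y≈-1.389855, sp=-3, e=sp−y≈-1.610145; I≈-14.135911, D=e−e_prev≈-0.064425; u=5/4·(-1.610145)+0·(-14.135911)+1/4·(-0.064425)≈-2.028787; next y=3/10·(-1.389855)+1/2·(-2.028787)≈-1.431350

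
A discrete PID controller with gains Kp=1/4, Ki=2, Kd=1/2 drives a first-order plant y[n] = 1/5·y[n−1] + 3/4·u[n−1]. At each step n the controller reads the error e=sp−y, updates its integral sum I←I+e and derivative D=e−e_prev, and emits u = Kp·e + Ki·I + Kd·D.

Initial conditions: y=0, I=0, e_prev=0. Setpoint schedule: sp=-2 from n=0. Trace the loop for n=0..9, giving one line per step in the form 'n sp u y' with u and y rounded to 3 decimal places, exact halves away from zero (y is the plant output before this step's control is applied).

0 -2 -5.500 0.000
1 -2 2.844 -4.125
2 -2 -9.909 1.308
3 -2 9.506 -7.170
4 -2 -19.773 5.696
5 -2 24.581 -13.691
6 -2 -42.549 15.698
7 -2 59.042 -28.772
8 -2 -94.722 38.527
9 -2 137.998 -63.336

(exact arithmetic carried between steps; '≈' marks a value shown rounded to 6 d.p. or computed from one; I and e_prev carry over from the previous line; the table rounds u and y to 3 d.p., halves away from zero)
n=0: y=0, sp=-2, e=sp−y=-2; I=-2, D=e−e_prev=-2; u=1/4·(-2)+2·(-2)+1/2·(-2)=-5.5; next y=1/5·0+3/4·(-5.5)=-4.125
n=1: y=-4.125, sp=-2, e=sp−y=2.125; I=0.125, D=e−e_prev=4.125; u=1/4·2.125+2·0.125+1/2·4.125=2.84375; next y=1/5·(-4.125)+3/4·2.84375≈1.307813
n=2: y≈1.307813, sp=-2, e=sp−y≈-3.307813; I≈-3.182813, D=e−e_prev≈-5.432813; u=1/4·(-3.307813)+2·(-3.182813)+1/2·(-5.432813)≈-9.908984; next y=1/5·1.307813+3/4·(-9.908984)≈-7.170176
n=3: y≈-7.170176, sp=-2, e=sp−y≈5.170176; I≈1.987363, D=e−e_prev≈8.477988; u=1/4·5.170176+2·1.987363+1/2·8.477988≈9.506265; next y=1/5·(-7.170176)+3/4·9.506265≈5.695663
n=4: y≈5.695663, sp=-2, e=sp−y≈-7.695663; I≈-5.708300, D=e−e_prev≈-12.865839; u=1/4·(-7.695663)+2·(-5.708300)+1/2·(-12.865839)≈-19.773435; next y=1/5·5.695663+3/4·(-19.773435)≈-13.690944
n=5: y≈-13.690944, sp=-2, e=sp−y≈11.690944; I≈5.982644, D=e−e_prev≈19.386607; u=1/4·11.690944+2·5.982644+1/2·19.386607≈24.581327; next y=1/5·(-13.690944)+3/4·24.581327≈15.697807
n=6: y≈15.697807, sp=-2, e=sp−y≈-17.697807; I≈-11.715163, D=e−e_prev≈-29.388751; u=1/4·(-17.697807)+2·(-11.715163)+1/2·(-29.388751)≈-42.549153; next y=1/5·15.697807+3/4·(-42.549153)≈-28.772303
n=7: y≈-28.772303, sp=-2, e=sp−y≈26.772303; I≈15.057140, D=e−e_prev≈44.470110; u=1/4·26.772303+2·15.057140+1/2·44.470110≈59.042412; next y=1/5·(-28.772303)+3/4·59.042412≈38.527348
n=8: y≈38.527348, sp=-2, e=sp−y≈-40.527348; I≈-25.470208, D=e−e_prev≈-67.299651; u=1/4·(-40.527348)+2·(-25.470208)+1/2·(-67.299651)≈-94.722078; next y=1/5·38.527348+3/4·(-94.722078)≈-63.336089
n=9: y≈-63.336089, sp=-2, e=sp−y≈61.336089; I≈35.865881, D=e−e_prev≈101.863437; u=1/4·61.336089+2·35.865881+1/2·101.863437≈137.997503; next y=1/5·(-63.336089)+3/4·137.997503≈90.830910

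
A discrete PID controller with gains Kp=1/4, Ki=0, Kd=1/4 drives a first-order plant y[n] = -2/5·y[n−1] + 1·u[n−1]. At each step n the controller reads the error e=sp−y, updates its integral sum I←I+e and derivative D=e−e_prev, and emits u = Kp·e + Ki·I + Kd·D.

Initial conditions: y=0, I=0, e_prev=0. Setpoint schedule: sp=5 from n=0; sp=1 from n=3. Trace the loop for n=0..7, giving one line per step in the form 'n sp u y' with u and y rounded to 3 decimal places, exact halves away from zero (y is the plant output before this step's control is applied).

(exact arithmetic carried between steps; '≈' marks a value shown rounded to 6 d.p. or computed from one; I and e_prev carry over from the previous line; the table rounds u and y to 3 d.p., halves away from zero)
n=0: y=0, sp=5, e=sp−y=5; I=5, D=e−e_prev=5; u=1/4·5+0·5+1/4·5=2.5; next y=-2/5·0+1·2.5=2.5
n=1: y=2.5, sp=5, e=sp−y=2.5; I=7.5, D=e−e_prev=-2.5; u=1/4·2.5+0·7.5+1/4·(-2.5)=0; next y=-2/5·2.5+1·0=-1
n=2: y=-1, sp=5, e=sp−y=6; I=13.5, D=e−e_prev=3.5; u=1/4·6+0·13.5+1/4·3.5=2.375; next y=-2/5·(-1)+1·2.375=2.775
n=3: y=2.775, sp=1, e=sp−y=-1.775; I=11.725, D=e−e_prev=-7.775; u=1/4·(-1.775)+0·11.725+1/4·(-7.775)=-2.3875; next y=-2/5·2.775+1·(-2.3875)=-3.4975
n=4: y=-3.4975, sp=1, e=sp−y=4.4975; I=16.2225, D=e−e_prev=6.2725; u=1/4·4.4975+0·16.2225+1/4·6.2725=2.6925; next y=-2/5·(-3.4975)+1·2.6925=4.0915
n=5: y=4.0915, sp=1, e=sp−y=-3.0915; I=13.131, D=e−e_prev=-7.589; u=1/4·(-3.0915)+0·13.131+1/4·(-7.589)=-2.670125; next y=-2/5·4.0915+1·(-2.670125)=-4.306725
n=6: y=-4.306725, sp=1, e=sp−y=5.306725; I=18.437725, D=e−e_prev=8.398225; u=1/4·5.306725+0·18.437725+1/4·8.398225≈3.426238; next y=-2/5·(-4.306725)+1·3.426238≈5.148928
n=7: y≈5.148928, sp=1, e=sp−y≈-4.148928; I≈14.288798, D=e−e_prev≈-9.455653; u=1/4·(-4.148928)+0·14.288798+1/4·(-9.455653)≈-3.401145; next y=-2/5·5.148928+1·(-3.401145)≈-5.460716

0 5 2.500 0.000
1 5 0.000 2.500
2 5 2.375 -1.000
3 1 -2.388 2.775
4 1 2.693 -3.498
5 1 -2.670 4.092
6 1 3.426 -4.307
7 1 -3.401 5.149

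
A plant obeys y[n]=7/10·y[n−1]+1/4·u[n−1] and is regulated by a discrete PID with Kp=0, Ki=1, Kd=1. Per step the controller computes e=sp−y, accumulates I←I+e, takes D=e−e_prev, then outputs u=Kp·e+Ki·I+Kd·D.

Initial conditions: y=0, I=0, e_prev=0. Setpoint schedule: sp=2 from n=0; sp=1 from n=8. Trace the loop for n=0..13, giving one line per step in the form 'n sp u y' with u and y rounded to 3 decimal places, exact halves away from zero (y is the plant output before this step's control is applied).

(exact arithmetic carried between steps; '≈' marks a value shown rounded to 6 d.p. or computed from one; I and e_prev carry over from the previous line; the table rounds u and y to 3 d.p., halves away from zero)
n=0: y=0, sp=2, e=sp−y=2; I=2, D=e−e_prev=2; u=0·2+1·2+1·2=4; next y=7/10·0+1/4·4=1
n=1: y=1, sp=2, e=sp−y=1; I=3, D=e−e_prev=-1; u=0·1+1·3+1·(-1)=2; next y=7/10·1+1/4·2=1.2
n=2: y=1.2, sp=2, e=sp−y=0.8; I=3.8, D=e−e_prev=-0.2; u=0·0.8+1·3.8+1·(-0.2)=3.6; next y=7/10·1.2+1/4·3.6=1.74
n=3: y=1.74, sp=2, e=sp−y=0.26; I=4.06, D=e−e_prev=-0.54; u=0·0.26+1·4.06+1·(-0.54)=3.52; next y=7/10·1.74+1/4·3.52=2.098
n=4: y=2.098, sp=2, e=sp−y=-0.098; I=3.962, D=e−e_prev=-0.358; u=0·(-0.098)+1·3.962+1·(-0.358)=3.604; next y=7/10·2.098+1/4·3.604=2.3696
n=5: y=2.3696, sp=2, e=sp−y=-0.3696; I=3.5924, D=e−e_prev=-0.2716; u=0·(-0.3696)+1·3.5924+1·(-0.2716)=3.3208; next y=7/10·2.3696+1/4·3.3208=2.48892
n=6: y=2.48892, sp=2, e=sp−y=-0.48892; I=3.10348, D=e−e_prev=-0.11932; u=0·(-0.48892)+1·3.10348+1·(-0.11932)=2.98416; next y=7/10·2.48892+1/4·2.98416=2.488284
n=7: y=2.488284, sp=2, e=sp−y=-0.488284; I=2.615196, D=e−e_prev=0.000636; u=0·(-0.488284)+1·2.615196+1·0.000636=2.615832; next y=7/10·2.488284+1/4·2.615832≈2.395757
n=8: y≈2.395757, sp=1, e=sp−y≈-1.395757; I≈1.219439, D=e−e_prev≈-0.907473; u=0·(-1.395757)+1·1.219439+1·(-0.907473)≈0.311966; next y=7/10·2.395757+1/4·0.311966≈1.755021
n=9: y≈1.755021, sp=1, e=sp−y≈-0.755021; I≈0.464418, D=e−e_prev≈0.640735; u=0·(-0.755021)+1·0.464418+1·0.640735≈1.105153; next y=7/10·1.755021+1/4·1.105153≈1.504803
n=10: y≈1.504803, sp=1, e=sp−y≈-0.504803; I≈-0.040385, D=e−e_prev≈0.250218; u=0·(-0.504803)+1·(-0.040385)+1·0.250218≈0.209833; next y=7/10·1.504803+1/4·0.209833≈1.105820
n=11: y≈1.105820, sp=1, e=sp−y≈-0.105820; I≈-0.146206, D=e−e_prev≈0.398983; u=0·(-0.105820)+1·(-0.146206)+1·0.398983≈0.252777; next y=7/10·1.105820+1/4·0.252777≈0.837269
n=12: y≈0.837269, sp=1, e=sp−y≈0.162731; I≈0.016526, D=e−e_prev≈0.268552; u=0·0.162731+1·0.016526+1·0.268552≈0.285077; next y=7/10·0.837269+1/4·0.285077≈0.657357
n=13: y≈0.657357, sp=1, e=sp−y≈0.342643; I≈0.359168, D=e−e_prev≈0.179911; u=0·0.342643+1·0.359168+1·0.179911≈0.539079; next y=7/10·0.657357+1/4·0.539079≈0.594920

0 2 4.000 0.000
1 2 2.000 1.000
2 2 3.600 1.200
3 2 3.520 1.740
4 2 3.604 2.098
5 2 3.321 2.370
6 2 2.984 2.489
7 2 2.616 2.488
8 1 0.312 2.396
9 1 1.105 1.755
10 1 0.210 1.505
11 1 0.253 1.106
12 1 0.285 0.837
13 1 0.539 0.657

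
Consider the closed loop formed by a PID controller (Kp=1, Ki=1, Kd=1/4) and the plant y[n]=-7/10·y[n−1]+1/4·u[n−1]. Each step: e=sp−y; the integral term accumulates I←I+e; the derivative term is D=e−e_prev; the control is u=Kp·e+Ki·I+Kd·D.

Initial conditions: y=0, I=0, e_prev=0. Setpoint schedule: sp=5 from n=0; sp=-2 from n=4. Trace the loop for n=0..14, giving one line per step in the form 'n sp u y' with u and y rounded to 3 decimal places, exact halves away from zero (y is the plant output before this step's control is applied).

0 5 11.250 0.000
1 5 8.672 2.813
2 5 17.442 0.199
3 5 12.541 4.221
4 -2 7.667 0.180
5 -2 2.603 1.790
6 -2 4.600 -0.602
7 -2 -2.288 1.572
8 -2 1.982 -1.672
9 -2 -6.667 1.666
10 -2 0.624 -2.833
11 -2 -10.855 2.139
12 -2 0.537 -4.211
13 -2 -15.249 3.082
14 -2 1.859 -5.970

(exact arithmetic carried between steps; '≈' marks a value shown rounded to 6 d.p. or computed from one; I and e_prev carry over from the previous line; the table rounds u and y to 3 d.p., halves away from zero)
n=0: y=0, sp=5, e=sp−y=5; I=5, D=e−e_prev=5; u=1·5+1·5+1/4·5=11.25; next y=-7/10·0+1/4·11.25=2.8125
n=1: y=2.8125, sp=5, e=sp−y=2.1875; I=7.1875, D=e−e_prev=-2.8125; u=1·2.1875+1·7.1875+1/4·(-2.8125)=8.671875; next y=-7/10·2.8125+1/4·8.671875≈0.199219
n=2: y≈0.199219, sp=5, e=sp−y≈4.800781; I≈11.988281, D=e−e_prev≈2.613281; u=1·4.800781+1·11.988281+1/4·2.613281≈17.442383; next y=-7/10·0.199219+1/4·17.442383≈4.221143
n=3: y≈4.221143, sp=5, e=sp−y≈0.778857; I≈12.767139, D=e−e_prev≈-4.021924; u=1·0.778857+1·12.767139+1/4·(-4.021924)≈12.540515; next y=-7/10·4.221143+1/4·12.540515≈0.180329
n=4: y≈0.180329, sp=-2, e=sp−y≈-2.180329; I≈10.586810, D=e−e_prev≈-2.959186; u=1·(-2.180329)+1·10.586810+1/4·(-2.959186)≈7.666684; next y=-7/10·0.180329+1/4·7.666684≈1.790441
n=5: y≈1.790441, sp=-2, e=sp−y≈-3.790441; I≈6.796369, D=e−e_prev≈-1.610112; u=1·(-3.790441)+1·6.796369+1/4·(-1.610112)≈2.603400; next y=-7/10·1.790441+1/4·2.603400≈-0.602458
n=6: y≈-0.602458, sp=-2, e=sp−y≈-1.397542; I≈5.398827, D=e−e_prev≈2.392899; u=1·(-1.397542)+1·5.398827+1/4·2.392899≈4.599511; next y=-7/10·(-0.602458)+1/4·4.599511≈1.571599
n=7: y≈1.571599, sp=-2, e=sp−y≈-3.571599; I≈1.827229, D=e−e_prev≈-2.174057; u=1·(-3.571599)+1·1.827229+1/4·(-2.174057)≈-2.287884; next y=-7/10·1.571599+1/4·(-2.287884)≈-1.672090
n=8: y≈-1.672090, sp=-2, e=sp−y≈-0.327910; I≈1.499319, D=e−e_prev≈3.243689; u=1·(-0.327910)+1·1.499319+1/4·3.243689≈1.982331; next y=-7/10·(-1.672090)+1/4·1.982331≈1.666046
n=9: y≈1.666046, sp=-2, e=sp−y≈-3.666046; I≈-2.166727, D=e−e_prev≈-3.338136; u=1·(-3.666046)+1·(-2.166727)+1/4·(-3.338136)≈-6.667307; next y=-7/10·1.666046+1/4·(-6.667307)≈-2.833059
n=10: y≈-2.833059, sp=-2, e=sp−y≈0.833059; I≈-1.333668, D=e−e_prev≈4.499104; u=1·0.833059+1·(-1.333668)+1/4·4.499104≈0.624167; next y=-7/10·(-2.833059)+1/4·0.624167≈2.139183
n=11: y≈2.139183, sp=-2, e=sp−y≈-4.139183; I≈-5.472851, D=e−e_prev≈-4.972241; u=1·(-4.139183)+1·(-5.472851)+1/4·(-4.972241)≈-10.855094; next y=-7/10·2.139183+1/4·(-10.855094)≈-4.211201
n=12: y≈-4.211201, sp=-2, e=sp−y≈2.211201; I≈-3.261650, D=e−e_prev≈6.350384; u=1·2.211201+1·(-3.261650)+1/4·6.350384≈0.537148; next y=-7/10·(-4.211201)+1/4·0.537148≈3.082128
n=13: y≈3.082128, sp=-2, e=sp−y≈-5.082128; I≈-8.343778, D=e−e_prev≈-7.293329; u=1·(-5.082128)+1·(-8.343778)+1/4·(-7.293329)≈-15.249238; next y=-7/10·3.082128+1/4·(-15.249238)≈-5.969799
n=14: y≈-5.969799, sp=-2, e=sp−y≈3.969799; I≈-4.373978, D=e−e_prev≈9.051927; u=1·3.969799+1·(-4.373978)+1/4·9.051927≈1.858802; next y=-7/10·(-5.969799)+1/4·1.858802≈4.643560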